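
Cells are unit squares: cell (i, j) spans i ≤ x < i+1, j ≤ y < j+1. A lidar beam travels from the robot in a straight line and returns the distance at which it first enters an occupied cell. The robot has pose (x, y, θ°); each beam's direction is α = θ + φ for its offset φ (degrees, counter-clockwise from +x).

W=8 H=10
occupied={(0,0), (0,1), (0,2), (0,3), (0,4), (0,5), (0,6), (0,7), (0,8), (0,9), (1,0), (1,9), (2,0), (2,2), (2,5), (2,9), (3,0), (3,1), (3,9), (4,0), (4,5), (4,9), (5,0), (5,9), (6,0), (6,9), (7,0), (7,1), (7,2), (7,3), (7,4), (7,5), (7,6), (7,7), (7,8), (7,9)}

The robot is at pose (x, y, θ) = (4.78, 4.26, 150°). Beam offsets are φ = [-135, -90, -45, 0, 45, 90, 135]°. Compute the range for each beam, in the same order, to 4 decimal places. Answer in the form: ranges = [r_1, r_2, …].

ranges = [2.2983, 4.4400, 0.7661, 2.0554, 3.9133, 2.6096, 3.3750]

beam 1: φ=-135°, α=15°
  direction (0.9659, 0.2588); cell (4,4); t to first gridline: x 0.2278, y 2.8591 (then +1.0353 / +3.8637)
    (5,4) via x @ 0.2278
    (6,4) via x @ 1.2630
    (7,4) via x @ 2.2983  # hit
  → r_1 = 2.2983
beam 2: φ=-90°, α=60°
  direction (0.5000, 0.8660); cell (4,4); t to first gridline: x 0.4400, y 0.8545 (then +2.0000 / +1.1547)
    (5,4) via x @ 0.4400
    (5,5) via y @ 0.8545
    (5,6) via y @ 2.0092
    (6,6) via x @ 2.4400
    (6,7) via y @ 3.1639
    (6,8) via y @ 4.3186
    (7,8) via x @ 4.4400  # hit
  → r_2 = 4.4400
beam 3: φ=-45°, α=105°
  direction (-0.2588, 0.9659); cell (4,4); t to first gridline: x 3.0137, y 0.7661 (then +3.8637 / +1.0353)
    (4,5) via y @ 0.7661  # hit
  → r_3 = 0.7661
beam 4: φ=0°, α=150°
  direction (-0.8660, 0.5000); cell (4,4); t to first gridline: x 0.9007, y 1.4800 (then +1.1547 / +2.0000)
    (3,4) via x @ 0.9007
    (3,5) via y @ 1.4800
    (2,5) via x @ 2.0554  # hit
  → r_4 = 2.0554
beam 5: φ=45°, α=195°
  direction (-0.9659, -0.2588); cell (4,4); t to first gridline: x 0.8075, y 1.0046 (then +1.0353 / +3.8637)
    (3,4) via x @ 0.8075
    (3,3) via y @ 1.0046
    (2,3) via x @ 1.8428
    (1,3) via x @ 2.8781
    (0,3) via x @ 3.9133  # hit
  → r_5 = 3.9133
beam 6: φ=90°, α=240°
  direction (-0.5000, -0.8660); cell (4,4); t to first gridline: x 1.5600, y 0.3002 (then +2.0000 / +1.1547)
    (4,3) via y @ 0.3002
    (4,2) via y @ 1.4549
    (3,2) via x @ 1.5600
    (3,1) via y @ 2.6096  # hit
  → r_6 = 2.6096
beam 7: φ=135°, α=285°
  direction (0.2588, -0.9659); cell (4,4); t to first gridline: x 0.8500, y 0.2692 (then +3.8637 / +1.0353)
    (4,3) via y @ 0.2692
    (5,3) via x @ 0.8500
    (5,2) via y @ 1.3044
    (5,1) via y @ 2.3397
    (5,0) via y @ 3.3750  # hit
  → r_7 = 3.3750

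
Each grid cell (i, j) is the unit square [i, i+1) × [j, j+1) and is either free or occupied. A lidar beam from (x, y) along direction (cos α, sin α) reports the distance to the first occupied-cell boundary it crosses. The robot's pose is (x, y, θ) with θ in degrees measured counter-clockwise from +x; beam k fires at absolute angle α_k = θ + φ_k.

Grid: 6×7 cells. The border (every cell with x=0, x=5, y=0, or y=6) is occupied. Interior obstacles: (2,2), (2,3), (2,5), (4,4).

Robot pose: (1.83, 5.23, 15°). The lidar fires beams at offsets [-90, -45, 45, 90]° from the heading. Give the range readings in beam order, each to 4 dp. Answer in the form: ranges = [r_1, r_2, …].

ranges = [1.2734, 0.1963, 0.3400, 0.7972]

beam 1: φ=-90°, α=285°
  dir = (cos 285°, sin 285°) = (0.2588, -0.9659); from cell (1,5)
  next x-line at t=0.6568, next y-line at t=0.2381; Δt_x=3.8637, Δt_y=1.0353
    y: enter (1,4) at t=0.2381
    x: enter (2,4) at t=0.6568
    y: enter (2,3) at t=1.2734 ← occupied
  → r_1 = 1.2734
beam 2: φ=-45°, α=330°
  dir = (cos 330°, sin 330°) = (0.8660, -0.5000); from cell (1,5)
  next x-line at t=0.1963, next y-line at t=0.4600; Δt_x=1.1547, Δt_y=2.0000
    x: enter (2,5) at t=0.1963 ← occupied
  → r_2 = 0.1963
beam 3: φ=45°, α=60°
  dir = (cos 60°, sin 60°) = (0.5000, 0.8660); from cell (1,5)
  next x-line at t=0.3400, next y-line at t=0.8891; Δt_x=2.0000, Δt_y=1.1547
    x: enter (2,5) at t=0.3400 ← occupied
  → r_3 = 0.3400
beam 4: φ=90°, α=105°
  dir = (cos 105°, sin 105°) = (-0.2588, 0.9659); from cell (1,5)
  next x-line at t=3.2069, next y-line at t=0.7972; Δt_x=3.8637, Δt_y=1.0353
    y: enter (1,6) at t=0.7972 ← occupied
  → r_4 = 0.7972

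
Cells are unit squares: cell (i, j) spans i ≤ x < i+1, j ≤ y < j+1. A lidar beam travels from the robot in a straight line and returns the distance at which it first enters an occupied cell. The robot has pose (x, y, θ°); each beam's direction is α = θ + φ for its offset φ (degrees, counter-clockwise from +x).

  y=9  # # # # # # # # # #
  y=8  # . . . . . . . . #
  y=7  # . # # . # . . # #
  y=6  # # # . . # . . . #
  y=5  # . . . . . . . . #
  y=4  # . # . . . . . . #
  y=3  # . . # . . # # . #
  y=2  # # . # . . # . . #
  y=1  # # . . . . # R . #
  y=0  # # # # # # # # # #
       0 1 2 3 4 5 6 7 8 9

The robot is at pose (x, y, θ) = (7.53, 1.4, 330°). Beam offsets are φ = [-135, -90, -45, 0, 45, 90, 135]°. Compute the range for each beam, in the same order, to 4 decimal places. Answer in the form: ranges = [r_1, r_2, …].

beam 1: φ=-135°, α=195°
  direction (-0.9659, -0.2588); cell (7,1); t to first gridline: x 0.5487, y 1.5455 (then +1.0353 / +3.8637)
    (6,1) via x @ 0.5487  # hit
  → r_1 = 0.5487
beam 2: φ=-90°, α=240°
  direction (-0.5000, -0.8660); cell (7,1); t to first gridline: x 1.0600, y 0.4619 (then +2.0000 / +1.1547)
    (7,0) via y @ 0.4619  # hit
  → r_2 = 0.4619
beam 3: φ=-45°, α=285°
  direction (0.2588, -0.9659); cell (7,1); t to first gridline: x 1.8159, y 0.4141 (then +3.8637 / +1.0353)
    (7,0) via y @ 0.4141  # hit
  → r_3 = 0.4141
beam 4: φ=0°, α=330°
  direction (0.8660, -0.5000); cell (7,1); t to first gridline: x 0.5427, y 0.8000 (then +1.1547 / +2.0000)
    (8,1) via x @ 0.5427
    (8,0) via y @ 0.8000  # hit
  → r_4 = 0.8000
beam 5: φ=45°, α=15°
  direction (0.9659, 0.2588); cell (7,1); t to first gridline: x 0.4866, y 2.3182 (then +1.0353 / +3.8637)
    (8,1) via x @ 0.4866
    (9,1) via x @ 1.5219  # hit
  → r_5 = 1.5219
beam 6: φ=90°, α=60°
  direction (0.5000, 0.8660); cell (7,1); t to first gridline: x 0.9400, y 0.6928 (then +2.0000 / +1.1547)
    (7,2) via y @ 0.6928
    (8,2) via x @ 0.9400
    (8,3) via y @ 1.8475
    (9,3) via x @ 2.9400  # hit
  → r_6 = 2.9400
beam 7: φ=135°, α=105°
  direction (-0.2588, 0.9659); cell (7,1); t to first gridline: x 2.0478, y 0.6212 (then +3.8637 / +1.0353)
    (7,2) via y @ 0.6212
    (7,3) via y @ 1.6564  # hit
  → r_7 = 1.6564

ranges = [0.5487, 0.4619, 0.4141, 0.8000, 1.5219, 2.9400, 1.6564]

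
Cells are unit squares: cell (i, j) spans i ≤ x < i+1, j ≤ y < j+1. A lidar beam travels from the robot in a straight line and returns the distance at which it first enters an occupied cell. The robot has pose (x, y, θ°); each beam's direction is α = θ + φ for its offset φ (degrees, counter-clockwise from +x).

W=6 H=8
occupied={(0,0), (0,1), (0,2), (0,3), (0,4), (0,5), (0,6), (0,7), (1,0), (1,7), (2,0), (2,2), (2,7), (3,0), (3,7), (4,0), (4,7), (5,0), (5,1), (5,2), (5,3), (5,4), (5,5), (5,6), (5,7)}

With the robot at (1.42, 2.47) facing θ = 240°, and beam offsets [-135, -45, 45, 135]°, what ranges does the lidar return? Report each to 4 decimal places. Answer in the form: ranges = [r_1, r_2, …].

beam 1: φ=-135°, α=105°
  direction (-0.2588, 0.9659); cell (1,2); t to first gridline: x 1.6228, y 0.5487 (then +3.8637 / +1.0353)
    (1,3) via y @ 0.5487
    (1,4) via y @ 1.5840
    (0,4) via x @ 1.6228  # hit
  → r_1 = 1.6228
beam 2: φ=-45°, α=195°
  direction (-0.9659, -0.2588); cell (1,2); t to first gridline: x 0.4348, y 1.8159 (then +1.0353 / +3.8637)
    (0,2) via x @ 0.4348  # hit
  → r_2 = 0.4348
beam 3: φ=45°, α=285°
  direction (0.2588, -0.9659); cell (1,2); t to first gridline: x 2.2409, y 0.4866 (then +3.8637 / +1.0353)
    (1,1) via y @ 0.4866
    (1,0) via y @ 1.5219  # hit
  → r_3 = 1.5219
beam 4: φ=135°, α=15°
  direction (0.9659, 0.2588); cell (1,2); t to first gridline: x 0.6005, y 2.0478 (then +1.0353 / +3.8637)
    (2,2) via x @ 0.6005  # hit
  → r_4 = 0.6005

ranges = [1.6228, 0.4348, 1.5219, 0.6005]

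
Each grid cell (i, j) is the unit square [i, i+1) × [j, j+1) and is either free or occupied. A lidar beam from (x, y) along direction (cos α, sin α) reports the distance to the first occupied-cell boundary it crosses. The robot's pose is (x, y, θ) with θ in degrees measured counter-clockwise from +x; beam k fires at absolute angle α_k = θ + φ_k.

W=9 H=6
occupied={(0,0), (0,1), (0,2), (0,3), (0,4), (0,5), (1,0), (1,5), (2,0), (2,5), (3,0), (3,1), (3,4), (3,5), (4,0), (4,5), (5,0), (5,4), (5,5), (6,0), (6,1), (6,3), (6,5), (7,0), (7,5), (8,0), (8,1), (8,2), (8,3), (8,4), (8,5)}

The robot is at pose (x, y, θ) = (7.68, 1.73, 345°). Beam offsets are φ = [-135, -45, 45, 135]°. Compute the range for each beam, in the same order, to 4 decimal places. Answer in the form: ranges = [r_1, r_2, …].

ranges = [0.7852, 0.6400, 0.3695, 1.4665]

beam 1: φ=-135°, α=210°
  cosα=-0.8660 sinα=-0.5000 | (7,1) | tMaxX 0.7852 tMaxY 1.4600 | tΔX 1.1547 tΔY 2.0000
    t=0.7852 [x] (6,1) — stop
  → r_1 = 0.7852
beam 2: φ=-45°, α=300°
  cosα=0.5000 sinα=-0.8660 | (7,1) | tMaxX 0.6400 tMaxY 0.8429 | tΔX 2.0000 tΔY 1.1547
    t=0.6400 [x] (8,1) — stop
  → r_2 = 0.6400
beam 3: φ=45°, α=30°
  cosα=0.8660 sinα=0.5000 | (7,1) | tMaxX 0.3695 tMaxY 0.5400 | tΔX 1.1547 tΔY 2.0000
    t=0.3695 [x] (8,1) — stop
  → r_3 = 0.3695
beam 4: φ=135°, α=120°
  cosα=-0.5000 sinα=0.8660 | (7,1) | tMaxX 1.3600 tMaxY 0.3118 | tΔX 2.0000 tΔY 1.1547
    t=0.3118 [y] (7,2)
    t=1.3600 [x] (6,2)
    t=1.4665 [y] (6,3) — stop
  → r_4 = 1.4665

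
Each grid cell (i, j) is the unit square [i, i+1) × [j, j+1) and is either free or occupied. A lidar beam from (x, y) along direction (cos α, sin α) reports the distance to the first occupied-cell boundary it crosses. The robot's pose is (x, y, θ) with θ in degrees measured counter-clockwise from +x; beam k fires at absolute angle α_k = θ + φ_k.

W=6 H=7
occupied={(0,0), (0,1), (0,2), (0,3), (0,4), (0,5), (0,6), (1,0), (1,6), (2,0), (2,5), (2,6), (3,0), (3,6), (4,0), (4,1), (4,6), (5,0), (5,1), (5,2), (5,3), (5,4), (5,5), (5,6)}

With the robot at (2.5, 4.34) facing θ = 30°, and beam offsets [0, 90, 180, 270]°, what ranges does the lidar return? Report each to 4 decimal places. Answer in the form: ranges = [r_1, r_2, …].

ranges = [2.8868, 0.7621, 1.7321, 3.0000]

beam 1: φ=0°, α=30°
  cosα=0.8660 sinα=0.5000 | (2,4) | tMaxX 0.5774 tMaxY 1.3200 | tΔX 1.1547 tΔY 2.0000
    t=0.5774 [x] (3,4)
    t=1.3200 [y] (3,5)
    t=1.7321 [x] (4,5)
    t=2.8868 [x] (5,5) — stop
  → r_1 = 2.8868
beam 2: φ=90°, α=120°
  cosα=-0.5000 sinα=0.8660 | (2,4) | tMaxX 1.0000 tMaxY 0.7621 | tΔX 2.0000 tΔY 1.1547
    t=0.7621 [y] (2,5) — stop
  → r_2 = 0.7621
beam 3: φ=180°, α=210°
  cosα=-0.8660 sinα=-0.5000 | (2,4) | tMaxX 0.5774 tMaxY 0.6800 | tΔX 1.1547 tΔY 2.0000
    t=0.5774 [x] (1,4)
    t=0.6800 [y] (1,3)
    t=1.7321 [x] (0,3) — stop
  → r_3 = 1.7321
beam 4: φ=270°, α=300°
  cosα=0.5000 sinα=-0.8660 | (2,4) | tMaxX 1.0000 tMaxY 0.3926 | tΔX 2.0000 tΔY 1.1547
    t=0.3926 [y] (2,3)
    t=1.0000 [x] (3,3)
    t=1.5473 [y] (3,2)
    t=2.7020 [y] (3,1)
    t=3.0000 [x] (4,1) — stop
  → r_4 = 3.0000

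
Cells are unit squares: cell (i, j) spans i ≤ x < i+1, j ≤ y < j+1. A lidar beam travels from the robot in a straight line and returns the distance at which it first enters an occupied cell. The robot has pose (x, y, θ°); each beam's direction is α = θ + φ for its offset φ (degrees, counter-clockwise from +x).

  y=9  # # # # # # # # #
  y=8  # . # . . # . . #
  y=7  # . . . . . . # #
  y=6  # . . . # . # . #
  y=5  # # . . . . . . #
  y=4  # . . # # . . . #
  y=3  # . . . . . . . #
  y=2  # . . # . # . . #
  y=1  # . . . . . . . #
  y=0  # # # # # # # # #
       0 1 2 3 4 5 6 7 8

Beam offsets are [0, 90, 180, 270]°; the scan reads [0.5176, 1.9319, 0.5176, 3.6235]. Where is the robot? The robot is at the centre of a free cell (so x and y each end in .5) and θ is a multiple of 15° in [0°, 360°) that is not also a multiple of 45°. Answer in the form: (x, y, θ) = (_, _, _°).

The pose lattice has 46·16 = 736 candidates. Test each by forward raycasting.
  (4.5, 1.5, 255°): beam 3 = 7.7646 ≠ 0.5176 ✗
  (7.5, 4.5, 210°): beam 1 = 4.0415 ≠ 0.5176 ✗
  (3.5, 6.5, 75°): beam 1 = 2.5882 ≠ 0.5176 ✗
  …
  (4.5, 5.5, 285°): r_1=0.5176, r_2=1.9319, r_3=0.5176, r_4=3.6235 — all match ✓
No second candidate reproduces the full scan.

(x, y, θ) = (4.5, 5.5, 285°)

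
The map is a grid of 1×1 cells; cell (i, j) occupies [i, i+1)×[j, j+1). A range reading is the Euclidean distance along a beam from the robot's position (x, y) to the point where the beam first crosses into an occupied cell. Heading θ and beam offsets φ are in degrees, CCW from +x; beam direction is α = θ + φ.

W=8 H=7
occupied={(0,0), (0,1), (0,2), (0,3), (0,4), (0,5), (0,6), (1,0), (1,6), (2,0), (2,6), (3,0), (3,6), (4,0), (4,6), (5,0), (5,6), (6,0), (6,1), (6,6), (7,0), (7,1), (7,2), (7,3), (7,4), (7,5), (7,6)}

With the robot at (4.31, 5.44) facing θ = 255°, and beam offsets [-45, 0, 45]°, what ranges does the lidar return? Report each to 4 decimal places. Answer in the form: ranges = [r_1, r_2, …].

beam 1: φ=-45°, α=210°
  cosα=-0.8660 sinα=-0.5000 | (4,5) | tMaxX 0.3580 tMaxY 0.8800 | tΔX 1.1547 tΔY 2.0000
    t=0.3580 [x] (3,5)
    t=0.8800 [y] (3,4)
    t=1.5127 [x] (2,4)
    t=2.6674 [x] (1,4)
    t=2.8800 [y] (1,3)
    t=3.8221 [x] (0,3) — stop
  → r_1 = 3.8221
beam 2: φ=0°, α=255°
  cosα=-0.2588 sinα=-0.9659 | (4,5) | tMaxX 1.1977 tMaxY 0.4555 | tΔX 3.8637 tΔY 1.0353
    t=0.4555 [y] (4,4)
    t=1.1977 [x] (3,4)
    t=1.4908 [y] (3,3)
    t=2.5261 [y] (3,2)
    t=3.5614 [y] (3,1)
    t=4.5966 [y] (3,0) — stop
  → r_2 = 4.5966
beam 3: φ=45°, α=300°
  cosα=0.5000 sinα=-0.8660 | (4,5) | tMaxX 1.3800 tMaxY 0.5081 | tΔX 2.0000 tΔY 1.1547
    t=0.5081 [y] (4,4)
    t=1.3800 [x] (5,4)
    t=1.6628 [y] (5,3)
    t=2.8175 [y] (5,2)
    t=3.3800 [x] (6,2)
    t=3.9722 [y] (6,1) — stop
  → r_3 = 3.9722

ranges = [3.8221, 4.5966, 3.9722]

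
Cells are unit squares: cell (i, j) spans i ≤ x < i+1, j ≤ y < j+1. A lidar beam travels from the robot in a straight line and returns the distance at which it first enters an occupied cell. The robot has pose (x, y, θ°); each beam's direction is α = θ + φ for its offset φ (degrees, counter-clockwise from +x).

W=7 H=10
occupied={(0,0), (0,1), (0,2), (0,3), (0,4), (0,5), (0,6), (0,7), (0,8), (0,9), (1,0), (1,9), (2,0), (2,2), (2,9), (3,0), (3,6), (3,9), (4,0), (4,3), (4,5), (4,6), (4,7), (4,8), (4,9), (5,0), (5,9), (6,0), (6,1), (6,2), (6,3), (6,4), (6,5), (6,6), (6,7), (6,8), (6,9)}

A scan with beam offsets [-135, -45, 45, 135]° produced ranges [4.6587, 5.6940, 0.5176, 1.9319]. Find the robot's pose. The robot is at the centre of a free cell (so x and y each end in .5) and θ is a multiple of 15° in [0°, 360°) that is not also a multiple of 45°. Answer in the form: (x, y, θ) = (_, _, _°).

(x, y, θ) = (1.5, 3.5, 120°)

Candidates: 33 free-cell centres × 16 headings = 528 poses. Raycast each; keep the one whose scan matches to 4 dp.
  (2.5, 4.5, 105°): beam 1 = 1.7321 ≠ 4.6587 ✗
  (4.5, 4.5, 60°): beam 1 = 0.5176 ≠ 4.6587 ✗
  (2.5, 3.5, 75°): beam 1 = 0.5774 ≠ 4.6587 ✗
  (3.5, 1.5, 75°): beam 1 = 0.5774 ≠ 4.6587 ✗
  …
  (1.5, 3.5, 120°): r_1=4.6587, r_2=5.6940, r_3=0.5176, r_4=1.9319 — all match ✓
Only this pose fits every beam.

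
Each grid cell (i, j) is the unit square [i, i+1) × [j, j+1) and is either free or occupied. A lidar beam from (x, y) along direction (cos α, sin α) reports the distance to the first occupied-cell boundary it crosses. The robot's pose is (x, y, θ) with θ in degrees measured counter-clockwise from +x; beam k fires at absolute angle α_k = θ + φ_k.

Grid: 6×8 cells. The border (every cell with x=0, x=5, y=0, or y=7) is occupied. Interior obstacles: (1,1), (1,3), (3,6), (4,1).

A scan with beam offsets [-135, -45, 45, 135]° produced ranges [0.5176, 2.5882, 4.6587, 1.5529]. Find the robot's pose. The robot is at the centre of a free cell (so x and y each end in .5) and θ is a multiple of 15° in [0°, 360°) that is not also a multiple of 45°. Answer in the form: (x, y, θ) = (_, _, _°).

Enumerate (i+0.5, j+0.5, θ) over the 20 free cells and 16 admissible headings. For each, cast all 4 beams and compare to the given ranges.
  (4.5, 2.5, 120°): beam 2 = 1.9319 ≠ 2.5882 ✗
  (1.5, 6.5, 240°): beam 2 = 0.5176 ≠ 2.5882 ✗
  (1.5, 2.5, 30°): beam 3 = 0.5176 ≠ 4.6587 ✗
  (1.5, 5.5, 75°): beam 1 = 5.0000 ≠ 0.5176 ✗
  (1.5, 6.5, 30°): beam 1 = 1.9319 ≠ 0.5176 ✗
  …
  (3.5, 5.5, 210°): r_1=0.5176, r_2=2.5882, r_3=4.6587, r_4=1.5529 — all match ✓
Only this pose fits every beam.

(x, y, θ) = (3.5, 5.5, 210°)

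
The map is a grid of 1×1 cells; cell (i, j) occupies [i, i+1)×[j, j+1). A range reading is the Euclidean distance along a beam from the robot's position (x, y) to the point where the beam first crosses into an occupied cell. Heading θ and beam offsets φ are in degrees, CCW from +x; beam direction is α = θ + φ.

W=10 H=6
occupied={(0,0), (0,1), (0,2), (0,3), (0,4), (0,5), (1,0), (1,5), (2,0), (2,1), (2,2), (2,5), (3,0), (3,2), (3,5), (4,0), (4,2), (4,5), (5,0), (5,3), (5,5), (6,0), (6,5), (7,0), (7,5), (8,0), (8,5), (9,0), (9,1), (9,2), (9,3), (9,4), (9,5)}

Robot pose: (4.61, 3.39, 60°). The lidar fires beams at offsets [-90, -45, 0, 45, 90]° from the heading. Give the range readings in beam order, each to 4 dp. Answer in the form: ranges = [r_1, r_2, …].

ranges = [0.4503, 0.4038, 1.8591, 1.6668, 3.2200]

beam 1: φ=-90°, α=330°
  cosα=0.8660 sinα=-0.5000 | (4,3) | tMaxX 0.4503 tMaxY 0.7800 | tΔX 1.1547 tΔY 2.0000
    t=0.4503 [x] (5,3) — stop
  → r_1 = 0.4503
beam 2: φ=-45°, α=15°
  cosα=0.9659 sinα=0.2588 | (4,3) | tMaxX 0.4038 tMaxY 2.3569 | tΔX 1.0353 tΔY 3.8637
    t=0.4038 [x] (5,3) — stop
  → r_2 = 0.4038
beam 3: φ=0°, α=60°
  cosα=0.5000 sinα=0.8660 | (4,3) | tMaxX 0.7800 tMaxY 0.7044 | tΔX 2.0000 tΔY 1.1547
    t=0.7044 [y] (4,4)
    t=0.7800 [x] (5,4)
    t=1.8591 [y] (5,5) — stop
  → r_3 = 1.8591
beam 4: φ=45°, α=105°
  cosα=-0.2588 sinα=0.9659 | (4,3) | tMaxX 2.3569 tMaxY 0.6315 | tΔX 3.8637 tΔY 1.0353
    t=0.6315 [y] (4,4)
    t=1.6668 [y] (4,5) — stop
  → r_4 = 1.6668
beam 5: φ=90°, α=150°
  cosα=-0.8660 sinα=0.5000 | (4,3) | tMaxX 0.7044 tMaxY 1.2200 | tΔX 1.1547 tΔY 2.0000
    t=0.7044 [x] (3,3)
    t=1.2200 [y] (3,4)
    t=1.8591 [x] (2,4)
    t=3.0138 [x] (1,4)
    t=3.2200 [y] (1,5) — stop
  → r_5 = 3.2200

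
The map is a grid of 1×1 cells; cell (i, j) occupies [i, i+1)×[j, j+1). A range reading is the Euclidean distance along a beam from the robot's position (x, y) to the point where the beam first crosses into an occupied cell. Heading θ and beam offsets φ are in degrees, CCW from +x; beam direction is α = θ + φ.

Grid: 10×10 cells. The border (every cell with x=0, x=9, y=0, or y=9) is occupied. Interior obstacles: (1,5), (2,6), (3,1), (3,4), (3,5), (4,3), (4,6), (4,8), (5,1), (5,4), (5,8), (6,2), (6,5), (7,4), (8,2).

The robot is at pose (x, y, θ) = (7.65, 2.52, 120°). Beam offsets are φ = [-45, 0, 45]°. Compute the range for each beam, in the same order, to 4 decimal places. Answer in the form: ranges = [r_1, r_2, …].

ranges = [5.2160, 2.8637, 0.6729]

beam 1: φ=-45°, α=75°
  d=(0.2588,0.9659)  start (7,2)  tX=1.3523 tY=0.4969  stride 1/|dx|=3.8637 1/|dy|=1.0353
    cross y-line → (7,3), t=0.4969
    cross x-line → (8,3), t=1.3523
    cross y-line → (8,4), t=1.5322
    cross y-line → (8,5), t=2.5675
    cross y-line → (8,6), t=3.6028
    cross y-line → (8,7), t=4.6380
    cross x-line → (9,7), t=5.2160 (wall)
  → r_1 = 5.2160
beam 2: φ=0°, α=120°
  d=(-0.5000,0.8660)  start (7,2)  tX=1.3000 tY=0.5543  stride 1/|dx|=2.0000 1/|dy|=1.1547
    cross y-line → (7,3), t=0.5543
    cross x-line → (6,3), t=1.3000
    cross y-line → (6,4), t=1.7090
    cross y-line → (6,5), t=2.8637 (wall)
  → r_2 = 2.8637
beam 3: φ=45°, α=165°
  d=(-0.9659,0.2588)  start (7,2)  tX=0.6729 tY=1.8546  stride 1/|dx|=1.0353 1/|dy|=3.8637
    cross x-line → (6,2), t=0.6729 (wall)
  → r_3 = 0.6729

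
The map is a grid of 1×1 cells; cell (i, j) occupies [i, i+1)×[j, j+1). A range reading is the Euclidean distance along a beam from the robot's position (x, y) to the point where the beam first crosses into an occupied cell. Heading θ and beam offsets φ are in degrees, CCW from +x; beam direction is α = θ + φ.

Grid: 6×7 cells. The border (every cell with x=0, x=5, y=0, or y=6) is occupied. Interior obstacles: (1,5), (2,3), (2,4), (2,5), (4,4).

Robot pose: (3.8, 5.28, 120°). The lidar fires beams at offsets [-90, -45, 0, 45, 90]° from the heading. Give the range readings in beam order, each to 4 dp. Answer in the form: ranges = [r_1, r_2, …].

ranges = [1.3856, 0.7454, 0.8314, 0.8282, 0.9238]

beam 1: φ=-90°, α=30°
  dir = (cos 30°, sin 30°) = (0.8660, 0.5000); from cell (3,5)
  next x-line at t=0.2309, next y-line at t=1.4400; Δt_x=1.1547, Δt_y=2.0000
    x: enter (4,5) at t=0.2309
    x: enter (5,5) at t=1.3856 ← occupied
  → r_1 = 1.3856
beam 2: φ=-45°, α=75°
  dir = (cos 75°, sin 75°) = (0.2588, 0.9659); from cell (3,5)
  next x-line at t=0.7727, next y-line at t=0.7454; Δt_x=3.8637, Δt_y=1.0353
    y: enter (3,6) at t=0.7454 ← occupied
  → r_2 = 0.7454
beam 3: φ=0°, α=120°
  dir = (cos 120°, sin 120°) = (-0.5000, 0.8660); from cell (3,5)
  next x-line at t=1.6000, next y-line at t=0.8314; Δt_x=2.0000, Δt_y=1.1547
    y: enter (3,6) at t=0.8314 ← occupied
  → r_3 = 0.8314
beam 4: φ=45°, α=165°
  dir = (cos 165°, sin 165°) = (-0.9659, 0.2588); from cell (3,5)
  next x-line at t=0.8282, next y-line at t=2.7819; Δt_x=1.0353, Δt_y=3.8637
    x: enter (2,5) at t=0.8282 ← occupied
  → r_4 = 0.8282
beam 5: φ=90°, α=210°
  dir = (cos 210°, sin 210°) = (-0.8660, -0.5000); from cell (3,5)
  next x-line at t=0.9238, next y-line at t=0.5600; Δt_x=1.1547, Δt_y=2.0000
    y: enter (3,4) at t=0.5600
    x: enter (2,4) at t=0.9238 ← occupied
  → r_5 = 0.9238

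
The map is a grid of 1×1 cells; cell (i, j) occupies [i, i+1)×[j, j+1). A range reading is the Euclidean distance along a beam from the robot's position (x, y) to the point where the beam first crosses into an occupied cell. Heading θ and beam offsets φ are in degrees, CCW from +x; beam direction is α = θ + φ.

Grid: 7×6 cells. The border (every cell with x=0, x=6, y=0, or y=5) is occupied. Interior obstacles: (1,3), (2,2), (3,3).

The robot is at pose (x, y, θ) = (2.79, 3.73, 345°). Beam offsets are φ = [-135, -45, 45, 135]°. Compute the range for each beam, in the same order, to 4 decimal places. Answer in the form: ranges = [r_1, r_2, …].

beam 1: φ=-135°, α=210°
  d=(-0.8660,-0.5000)  start (2,3)  tX=0.9122 tY=1.4600  stride 1/|dx|=1.1547 1/|dy|=2.0000
    cross x-line → (1,3), t=0.9122 (wall)
  → r_1 = 0.9122
beam 2: φ=-45°, α=300°
  d=(0.5000,-0.8660)  start (2,3)  tX=0.4200 tY=0.8429  stride 1/|dx|=2.0000 1/|dy|=1.1547
    cross x-line → (3,3), t=0.4200 (wall)
  → r_2 = 0.4200
beam 3: φ=45°, α=30°
  d=(0.8660,0.5000)  start (2,3)  tX=0.2425 tY=0.5400  stride 1/|dx|=1.1547 1/|dy|=2.0000
    cross x-line → (3,3), t=0.2425 (wall)
  → r_3 = 0.2425
beam 4: φ=135°, α=120°
  d=(-0.5000,0.8660)  start (2,3)  tX=1.5800 tY=0.3118  stride 1/|dx|=2.0000 1/|dy|=1.1547
    cross y-line → (2,4), t=0.3118
    cross y-line → (2,5), t=1.4665 (wall)
  → r_4 = 1.4665

ranges = [0.9122, 0.4200, 0.2425, 1.4665]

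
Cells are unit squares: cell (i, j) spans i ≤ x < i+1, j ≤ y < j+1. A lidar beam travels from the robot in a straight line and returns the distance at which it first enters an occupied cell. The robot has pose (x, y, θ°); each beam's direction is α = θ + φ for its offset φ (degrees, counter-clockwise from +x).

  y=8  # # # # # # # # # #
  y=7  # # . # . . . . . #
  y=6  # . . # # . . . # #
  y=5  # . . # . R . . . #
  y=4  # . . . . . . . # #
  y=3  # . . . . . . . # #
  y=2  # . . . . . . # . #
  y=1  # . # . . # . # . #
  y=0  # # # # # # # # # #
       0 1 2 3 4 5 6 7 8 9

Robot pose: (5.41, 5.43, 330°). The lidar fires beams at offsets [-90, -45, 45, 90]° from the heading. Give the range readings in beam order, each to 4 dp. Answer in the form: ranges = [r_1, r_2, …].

ranges = [4.8200, 4.5863, 2.6814, 2.9676]

beam 1: φ=-90°, α=240°
  dir = (cos 240°, sin 240°) = (-0.5000, -0.8660); from cell (5,5)
  next x-line at t=0.8200, next y-line at t=0.4965; Δt_x=2.0000, Δt_y=1.1547
    y: enter (5,4) at t=0.4965
    x: enter (4,4) at t=0.8200
    y: enter (4,3) at t=1.6512
    y: enter (4,2) at t=2.8059
    x: enter (3,2) at t=2.8200
    y: enter (3,1) at t=3.9606
    x: enter (2,1) at t=4.8200 ← occupied
  → r_1 = 4.8200
beam 2: φ=-45°, α=285°
  dir = (cos 285°, sin 285°) = (0.2588, -0.9659); from cell (5,5)
  next x-line at t=2.2796, next y-line at t=0.4452; Δt_x=3.8637, Δt_y=1.0353
    y: enter (5,4) at t=0.4452
    y: enter (5,3) at t=1.4804
    x: enter (6,3) at t=2.2796
    y: enter (6,2) at t=2.5157
    y: enter (6,1) at t=3.5510
    y: enter (6,0) at t=4.5863 ← occupied
  → r_2 = 4.5863
beam 3: φ=45°, α=15°
  dir = (cos 15°, sin 15°) = (0.9659, 0.2588); from cell (5,5)
  next x-line at t=0.6108, next y-line at t=2.2023; Δt_x=1.0353, Δt_y=3.8637
    x: enter (6,5) at t=0.6108
    x: enter (7,5) at t=1.6461
    y: enter (7,6) at t=2.2023
    x: enter (8,6) at t=2.6814 ← occupied
  → r_3 = 2.6814
beam 4: φ=90°, α=60°
  dir = (cos 60°, sin 60°) = (0.5000, 0.8660); from cell (5,5)
  next x-line at t=1.1800, next y-line at t=0.6582; Δt_x=2.0000, Δt_y=1.1547
    y: enter (5,6) at t=0.6582
    x: enter (6,6) at t=1.1800
    y: enter (6,7) at t=1.8129
    y: enter (6,8) at t=2.9676 ← occupied
  → r_4 = 2.9676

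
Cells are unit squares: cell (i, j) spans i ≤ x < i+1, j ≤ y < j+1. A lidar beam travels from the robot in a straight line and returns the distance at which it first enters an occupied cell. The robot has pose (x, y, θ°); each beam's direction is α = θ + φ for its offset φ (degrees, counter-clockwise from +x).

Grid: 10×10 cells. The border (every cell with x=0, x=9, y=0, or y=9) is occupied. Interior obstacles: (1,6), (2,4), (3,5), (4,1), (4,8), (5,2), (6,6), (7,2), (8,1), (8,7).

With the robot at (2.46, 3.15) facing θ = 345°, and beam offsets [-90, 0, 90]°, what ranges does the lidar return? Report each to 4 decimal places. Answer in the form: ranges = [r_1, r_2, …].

ranges = [2.2258, 2.6296, 0.8800]

beam 1: φ=-90°, α=255°
  cosα=-0.2588 sinα=-0.9659 | (2,3) | tMaxX 1.7773 tMaxY 0.1553 | tΔX 3.8637 tΔY 1.0353
    t=0.1553 [y] (2,2)
    t=1.1906 [y] (2,1)
    t=1.7773 [x] (1,1)
    t=2.2258 [y] (1,0) — stop
  → r_1 = 2.2258
beam 2: φ=0°, α=345°
  cosα=0.9659 sinα=-0.2588 | (2,3) | tMaxX 0.5590 tMaxY 0.5796 | tΔX 1.0353 tΔY 3.8637
    t=0.5590 [x] (3,3)
    t=0.5796 [y] (3,2)
    t=1.5943 [x] (4,2)
    t=2.6296 [x] (5,2) — stop
  → r_2 = 2.6296
beam 3: φ=90°, α=75°
  cosα=0.2588 sinα=0.9659 | (2,3) | tMaxX 2.0864 tMaxY 0.8800 | tΔX 3.8637 tΔY 1.0353
    t=0.8800 [y] (2,4) — stop
  → r_3 = 0.8800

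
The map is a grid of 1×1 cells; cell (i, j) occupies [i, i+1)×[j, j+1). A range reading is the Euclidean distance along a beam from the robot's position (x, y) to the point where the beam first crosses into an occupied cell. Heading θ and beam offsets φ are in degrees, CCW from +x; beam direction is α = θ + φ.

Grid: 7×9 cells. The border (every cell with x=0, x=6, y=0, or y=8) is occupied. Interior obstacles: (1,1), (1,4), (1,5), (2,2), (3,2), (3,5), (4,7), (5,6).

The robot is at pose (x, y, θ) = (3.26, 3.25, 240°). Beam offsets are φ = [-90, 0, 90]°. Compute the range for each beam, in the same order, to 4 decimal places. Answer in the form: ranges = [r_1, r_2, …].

ranges = [1.5000, 0.2887, 0.5000]

beam 1: φ=-90°, α=150°
  d=(-0.8660,0.5000)  start (3,3)  tX=0.3002 tY=1.5000  stride 1/|dx|=1.1547 1/|dy|=2.0000
    cross x-line → (2,3), t=0.3002
    cross x-line → (1,3), t=1.4549
    cross y-line → (1,4), t=1.5000 (wall)
  → r_1 = 1.5000
beam 2: φ=0°, α=240°
  d=(-0.5000,-0.8660)  start (3,3)  tX=0.5200 tY=0.2887  stride 1/|dx|=2.0000 1/|dy|=1.1547
    cross y-line → (3,2), t=0.2887 (wall)
  → r_2 = 0.2887
beam 3: φ=90°, α=330°
  d=(0.8660,-0.5000)  start (3,3)  tX=0.8545 tY=0.5000  stride 1/|dx|=1.1547 1/|dy|=2.0000
    cross y-line → (3,2), t=0.5000 (wall)
  → r_3 = 0.5000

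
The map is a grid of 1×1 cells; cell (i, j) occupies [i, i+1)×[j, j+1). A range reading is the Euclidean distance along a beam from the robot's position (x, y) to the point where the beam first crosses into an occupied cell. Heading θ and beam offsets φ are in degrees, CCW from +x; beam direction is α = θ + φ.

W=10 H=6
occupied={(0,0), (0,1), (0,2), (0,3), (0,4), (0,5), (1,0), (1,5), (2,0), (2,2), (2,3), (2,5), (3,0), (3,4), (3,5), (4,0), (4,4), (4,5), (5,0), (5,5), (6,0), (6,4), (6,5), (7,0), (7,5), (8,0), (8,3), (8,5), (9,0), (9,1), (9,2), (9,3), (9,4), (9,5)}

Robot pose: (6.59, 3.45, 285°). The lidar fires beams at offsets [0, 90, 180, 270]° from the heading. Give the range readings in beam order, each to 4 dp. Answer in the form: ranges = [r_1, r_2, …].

beam 1: φ=0°, α=285°
  cosα=0.2588 sinα=-0.9659 | (6,3) | tMaxX 1.5841 tMaxY 0.4659 | tΔX 3.8637 tΔY 1.0353
    t=0.4659 [y] (6,2)
    t=1.5012 [y] (6,1)
    t=1.5841 [x] (7,1)
    t=2.5364 [y] (7,0) — stop
  → r_1 = 2.5364
beam 2: φ=90°, α=15°
  cosα=0.9659 sinα=0.2588 | (6,3) | tMaxX 0.4245 tMaxY 2.1250 | tΔX 1.0353 tΔY 3.8637
    t=0.4245 [x] (7,3)
    t=1.4597 [x] (8,3) — stop
  → r_2 = 1.4597
beam 3: φ=180°, α=105°
  cosα=-0.2588 sinα=0.9659 | (6,3) | tMaxX 2.2796 tMaxY 0.5694 | tΔX 3.8637 tΔY 1.0353
    t=0.5694 [y] (6,4) — stop
  → r_3 = 0.5694
beam 4: φ=270°, α=195°
  cosα=-0.9659 sinα=-0.2588 | (6,3) | tMaxX 0.6108 tMaxY 1.7387 | tΔX 1.0353 tΔY 3.8637
    t=0.6108 [x] (5,3)
    t=1.6461 [x] (4,3)
    t=1.7387 [y] (4,2)
    t=2.6814 [x] (3,2)
    t=3.7166 [x] (2,2) — stop
  → r_4 = 3.7166

ranges = [2.5364, 1.4597, 0.5694, 3.7166]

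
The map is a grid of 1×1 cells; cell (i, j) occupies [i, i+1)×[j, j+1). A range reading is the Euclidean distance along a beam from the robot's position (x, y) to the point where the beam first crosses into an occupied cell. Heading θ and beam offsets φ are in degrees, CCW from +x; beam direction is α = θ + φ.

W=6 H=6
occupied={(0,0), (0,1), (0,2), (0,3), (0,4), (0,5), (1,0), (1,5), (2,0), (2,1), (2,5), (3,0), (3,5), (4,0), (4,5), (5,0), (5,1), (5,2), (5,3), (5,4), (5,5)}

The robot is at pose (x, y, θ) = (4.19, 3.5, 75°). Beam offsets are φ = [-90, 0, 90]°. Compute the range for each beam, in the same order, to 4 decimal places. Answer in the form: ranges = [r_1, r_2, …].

ranges = [0.8386, 1.5529, 3.3025]

beam 1: φ=-90°, α=345°
  dir = (cos 345°, sin 345°) = (0.9659, -0.2588); from cell (4,3)
  next x-line at t=0.8386, next y-line at t=1.9319; Δt_x=1.0353, Δt_y=3.8637
    x: enter (5,3) at t=0.8386 ← occupied
  → r_1 = 0.8386
beam 2: φ=0°, α=75°
  dir = (cos 75°, sin 75°) = (0.2588, 0.9659); from cell (4,3)
  next x-line at t=3.1296, next y-line at t=0.5176; Δt_x=3.8637, Δt_y=1.0353
    y: enter (4,4) at t=0.5176
    y: enter (4,5) at t=1.5529 ← occupied
  → r_2 = 1.5529
beam 3: φ=90°, α=165°
  dir = (cos 165°, sin 165°) = (-0.9659, 0.2588); from cell (4,3)
  next x-line at t=0.1967, next y-line at t=1.9319; Δt_x=1.0353, Δt_y=3.8637
    x: enter (3,3) at t=0.1967
    x: enter (2,3) at t=1.2320
    y: enter (2,4) at t=1.9319
    x: enter (1,4) at t=2.2673
    x: enter (0,4) at t=3.3025 ← occupied
  → r_3 = 3.3025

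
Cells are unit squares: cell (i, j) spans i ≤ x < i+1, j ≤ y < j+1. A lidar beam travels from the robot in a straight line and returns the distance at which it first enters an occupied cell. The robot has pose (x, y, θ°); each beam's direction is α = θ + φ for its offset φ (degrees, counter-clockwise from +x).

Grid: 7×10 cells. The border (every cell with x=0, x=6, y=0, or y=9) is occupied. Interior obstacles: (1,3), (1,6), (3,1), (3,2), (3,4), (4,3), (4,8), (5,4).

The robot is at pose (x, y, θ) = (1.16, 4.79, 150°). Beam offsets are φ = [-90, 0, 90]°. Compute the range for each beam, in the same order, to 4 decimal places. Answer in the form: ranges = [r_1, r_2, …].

ranges = [1.3972, 0.1848, 0.3200]

beam 1: φ=-90°, α=60°
  dir = (cos 60°, sin 60°) = (0.5000, 0.8660); from cell (1,4)
  next x-line at t=1.6800, next y-line at t=0.2425; Δt_x=2.0000, Δt_y=1.1547
    y: enter (1,5) at t=0.2425
    y: enter (1,6) at t=1.3972 ← occupied
  → r_1 = 1.3972
beam 2: φ=0°, α=150°
  dir = (cos 150°, sin 150°) = (-0.8660, 0.5000); from cell (1,4)
  next x-line at t=0.1848, next y-line at t=0.4200; Δt_x=1.1547, Δt_y=2.0000
    x: enter (0,4) at t=0.1848 ← occupied
  → r_2 = 0.1848
beam 3: φ=90°, α=240°
  dir = (cos 240°, sin 240°) = (-0.5000, -0.8660); from cell (1,4)
  next x-line at t=0.3200, next y-line at t=0.9122; Δt_x=2.0000, Δt_y=1.1547
    x: enter (0,4) at t=0.3200 ← occupied
  → r_3 = 0.3200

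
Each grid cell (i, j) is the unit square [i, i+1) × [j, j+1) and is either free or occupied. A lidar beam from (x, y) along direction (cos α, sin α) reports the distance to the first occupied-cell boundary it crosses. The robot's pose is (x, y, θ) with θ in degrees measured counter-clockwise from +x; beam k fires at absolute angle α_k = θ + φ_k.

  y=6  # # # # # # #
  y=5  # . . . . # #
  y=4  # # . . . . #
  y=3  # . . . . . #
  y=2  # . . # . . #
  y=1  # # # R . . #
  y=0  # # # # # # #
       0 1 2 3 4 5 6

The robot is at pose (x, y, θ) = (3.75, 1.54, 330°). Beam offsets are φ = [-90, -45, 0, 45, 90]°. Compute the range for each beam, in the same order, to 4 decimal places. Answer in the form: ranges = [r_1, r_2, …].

beam 1: φ=-90°, α=240°
  direction (-0.5000, -0.8660); cell (3,1); t to first gridline: x 1.5000, y 0.6235 (then +2.0000 / +1.1547)
    (3,0) via y @ 0.6235  # hit
  → r_1 = 0.6235
beam 2: φ=-45°, α=285°
  direction (0.2588, -0.9659); cell (3,1); t to first gridline: x 0.9659, y 0.5590 (then +3.8637 / +1.0353)
    (3,0) via y @ 0.5590  # hit
  → r_2 = 0.5590
beam 3: φ=0°, α=330°
  direction (0.8660, -0.5000); cell (3,1); t to first gridline: x 0.2887, y 1.0800 (then +1.1547 / +2.0000)
    (4,1) via x @ 0.2887
    (4,0) via y @ 1.0800  # hit
  → r_3 = 1.0800
beam 4: φ=45°, α=15°
  direction (0.9659, 0.2588); cell (3,1); t to first gridline: x 0.2588, y 1.7773 (then +1.0353 / +3.8637)
    (4,1) via x @ 0.2588
    (5,1) via x @ 1.2941
    (5,2) via y @ 1.7773
    (6,2) via x @ 2.3294  # hit
  → r_4 = 2.3294
beam 5: φ=90°, α=60°
  direction (0.5000, 0.8660); cell (3,1); t to first gridline: x 0.5000, y 0.5312 (then +2.0000 / +1.1547)
    (4,1) via x @ 0.5000
    (4,2) via y @ 0.5312
    (4,3) via y @ 1.6859
    (5,3) via x @ 2.5000
    (5,4) via y @ 2.8406
    (5,5) via y @ 3.9953  # hit
  → r_5 = 3.9953

ranges = [0.6235, 0.5590, 1.0800, 2.3294, 3.9953]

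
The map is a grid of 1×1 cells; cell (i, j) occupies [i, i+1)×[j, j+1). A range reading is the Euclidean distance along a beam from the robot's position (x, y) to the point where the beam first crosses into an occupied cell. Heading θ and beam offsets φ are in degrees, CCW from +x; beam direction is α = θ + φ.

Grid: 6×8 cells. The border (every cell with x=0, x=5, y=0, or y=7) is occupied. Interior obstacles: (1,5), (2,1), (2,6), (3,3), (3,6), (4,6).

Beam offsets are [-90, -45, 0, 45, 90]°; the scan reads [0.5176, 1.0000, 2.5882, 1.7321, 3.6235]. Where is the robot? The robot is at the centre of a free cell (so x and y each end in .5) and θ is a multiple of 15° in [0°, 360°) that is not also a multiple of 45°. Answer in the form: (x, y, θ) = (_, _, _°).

(x, y, θ) = (1.5, 4.5, 285°)

Candidates: 18 free-cell centres × 16 headings = 288 poses. Raycast each; keep the one whose scan matches to 4 dp.
  (1.5, 2.5, 30°): beam 1 = 1.0000 ≠ 0.5176 ✗
  (4.5, 1.5, 210°): beam 1 = 1.7321 ≠ 0.5176 ✗
  (2.5, 2.5, 255°): beam 1 = 1.5529 ≠ 0.5176 ✗
  …
  (1.5, 4.5, 285°): r_1=0.5176, r_2=1.0000, r_3=2.5882, r_4=1.7321, r_5=3.6235 — all match ✓
Only this pose fits every beam.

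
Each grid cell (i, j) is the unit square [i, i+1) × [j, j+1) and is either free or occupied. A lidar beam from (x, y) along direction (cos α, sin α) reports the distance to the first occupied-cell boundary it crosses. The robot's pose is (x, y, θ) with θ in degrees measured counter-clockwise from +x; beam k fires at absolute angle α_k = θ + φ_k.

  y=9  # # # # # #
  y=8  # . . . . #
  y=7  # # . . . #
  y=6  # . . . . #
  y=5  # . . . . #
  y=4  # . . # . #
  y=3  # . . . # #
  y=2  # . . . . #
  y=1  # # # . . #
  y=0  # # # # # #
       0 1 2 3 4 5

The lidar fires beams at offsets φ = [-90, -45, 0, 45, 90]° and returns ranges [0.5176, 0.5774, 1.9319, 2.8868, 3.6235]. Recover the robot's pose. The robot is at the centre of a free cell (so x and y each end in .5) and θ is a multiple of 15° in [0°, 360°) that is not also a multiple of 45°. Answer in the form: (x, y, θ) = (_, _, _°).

(x, y, θ) = (4.5, 8.5, 165°)

The pose lattice has 27·16 = 432 candidates. Test each by forward raycasting.
  (2.5, 6.5, 150°): beam 1 = 2.8868 ≠ 0.5176 ✗
  (2.5, 5.5, 60°): beam 1 = 1.0000 ≠ 0.5176 ✗
  (2.5, 5.5, 285°): beam 1 = 1.5529 ≠ 0.5176 ✗
  (3.5, 5.5, 210°): beam 1 = 4.0415 ≠ 0.5176 ✗
  …
  (4.5, 8.5, 165°): r_1=0.5176, r_2=0.5774, r_3=1.9319, r_4=2.8868, r_5=3.6235 — all match ✓
No second candidate reproduces the full scan.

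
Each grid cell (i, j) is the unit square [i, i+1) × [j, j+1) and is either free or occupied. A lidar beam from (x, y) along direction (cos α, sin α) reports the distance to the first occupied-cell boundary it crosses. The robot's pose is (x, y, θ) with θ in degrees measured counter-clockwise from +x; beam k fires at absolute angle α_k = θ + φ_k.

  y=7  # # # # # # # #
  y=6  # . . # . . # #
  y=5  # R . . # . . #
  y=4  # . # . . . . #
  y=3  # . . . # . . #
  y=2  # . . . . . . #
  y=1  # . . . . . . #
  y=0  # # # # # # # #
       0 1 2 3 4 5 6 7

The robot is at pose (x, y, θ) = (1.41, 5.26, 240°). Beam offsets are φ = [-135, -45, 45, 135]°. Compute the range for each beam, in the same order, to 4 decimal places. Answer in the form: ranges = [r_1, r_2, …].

beam 1: φ=-135°, α=105°
  dir = (cos 105°, sin 105°) = (-0.2588, 0.9659); from cell (1,5)
  next x-line at t=1.5841, next y-line at t=0.7661; Δt_x=3.8637, Δt_y=1.0353
    y: enter (1,6) at t=0.7661
    x: enter (0,6) at t=1.5841 ← occupied
  → r_1 = 1.5841
beam 2: φ=-45°, α=195°
  dir = (cos 195°, sin 195°) = (-0.9659, -0.2588); from cell (1,5)
  next x-line at t=0.4245, next y-line at t=1.0046; Δt_x=1.0353, Δt_y=3.8637
    x: enter (0,5) at t=0.4245 ← occupied
  → r_2 = 0.4245
beam 3: φ=45°, α=285°
  dir = (cos 285°, sin 285°) = (0.2588, -0.9659); from cell (1,5)
  next x-line at t=2.2796, next y-line at t=0.2692; Δt_x=3.8637, Δt_y=1.0353
    y: enter (1,4) at t=0.2692
    y: enter (1,3) at t=1.3044
    x: enter (2,3) at t=2.2796
    y: enter (2,2) at t=2.3397
    y: enter (2,1) at t=3.3750
    y: enter (2,0) at t=4.4103 ← occupied
  → r_3 = 4.4103
beam 4: φ=135°, α=15°
  dir = (cos 15°, sin 15°) = (0.9659, 0.2588); from cell (1,5)
  next x-line at t=0.6108, next y-line at t=2.8591; Δt_x=1.0353, Δt_y=3.8637
    x: enter (2,5) at t=0.6108
    x: enter (3,5) at t=1.6461
    x: enter (4,5) at t=2.6814 ← occupied
  → r_4 = 2.6814

ranges = [1.5841, 0.4245, 4.4103, 2.6814]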